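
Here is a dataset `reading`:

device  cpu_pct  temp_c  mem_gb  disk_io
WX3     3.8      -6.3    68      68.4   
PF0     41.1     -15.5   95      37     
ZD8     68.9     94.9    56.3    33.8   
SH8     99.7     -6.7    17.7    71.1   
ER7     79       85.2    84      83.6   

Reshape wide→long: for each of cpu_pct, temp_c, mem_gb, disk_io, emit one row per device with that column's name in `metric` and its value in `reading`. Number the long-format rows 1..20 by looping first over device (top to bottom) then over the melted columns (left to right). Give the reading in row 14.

20 rows total (5 × 4). Row 14: index ⌊(14-1)/4⌋ = 3 into device → SH8; (14-1) mod 4 = 1 into the melted columns → temp_c.
So row 14 is (SH8, temp_c, -6.7); reading = -6.7.

-6.7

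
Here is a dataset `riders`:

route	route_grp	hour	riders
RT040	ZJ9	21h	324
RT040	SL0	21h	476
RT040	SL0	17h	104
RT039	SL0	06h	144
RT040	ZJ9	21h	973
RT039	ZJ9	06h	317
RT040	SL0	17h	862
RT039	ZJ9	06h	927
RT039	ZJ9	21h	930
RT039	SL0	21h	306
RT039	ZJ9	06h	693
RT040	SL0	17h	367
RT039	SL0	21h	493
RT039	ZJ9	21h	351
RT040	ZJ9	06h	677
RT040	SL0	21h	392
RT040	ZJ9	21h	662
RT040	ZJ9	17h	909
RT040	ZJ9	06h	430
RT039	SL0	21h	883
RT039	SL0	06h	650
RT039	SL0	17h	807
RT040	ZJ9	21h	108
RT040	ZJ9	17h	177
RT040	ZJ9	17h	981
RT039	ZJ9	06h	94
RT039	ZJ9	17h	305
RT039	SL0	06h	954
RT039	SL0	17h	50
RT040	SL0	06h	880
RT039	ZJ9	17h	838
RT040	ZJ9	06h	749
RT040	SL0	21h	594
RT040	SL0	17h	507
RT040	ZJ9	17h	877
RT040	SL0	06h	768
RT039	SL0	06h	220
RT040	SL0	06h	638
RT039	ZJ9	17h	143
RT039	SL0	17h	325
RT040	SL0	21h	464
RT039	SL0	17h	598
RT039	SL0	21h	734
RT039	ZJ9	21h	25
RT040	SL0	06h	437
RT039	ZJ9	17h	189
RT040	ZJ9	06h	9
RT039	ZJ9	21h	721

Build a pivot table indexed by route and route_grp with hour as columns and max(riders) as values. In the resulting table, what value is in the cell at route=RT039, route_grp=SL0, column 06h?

Rows with route=RT039, route_grp=SL0 and hour=06h: riders values are 144, 650, 954, 220.
max(144, 650, 954, 220) = 954.

954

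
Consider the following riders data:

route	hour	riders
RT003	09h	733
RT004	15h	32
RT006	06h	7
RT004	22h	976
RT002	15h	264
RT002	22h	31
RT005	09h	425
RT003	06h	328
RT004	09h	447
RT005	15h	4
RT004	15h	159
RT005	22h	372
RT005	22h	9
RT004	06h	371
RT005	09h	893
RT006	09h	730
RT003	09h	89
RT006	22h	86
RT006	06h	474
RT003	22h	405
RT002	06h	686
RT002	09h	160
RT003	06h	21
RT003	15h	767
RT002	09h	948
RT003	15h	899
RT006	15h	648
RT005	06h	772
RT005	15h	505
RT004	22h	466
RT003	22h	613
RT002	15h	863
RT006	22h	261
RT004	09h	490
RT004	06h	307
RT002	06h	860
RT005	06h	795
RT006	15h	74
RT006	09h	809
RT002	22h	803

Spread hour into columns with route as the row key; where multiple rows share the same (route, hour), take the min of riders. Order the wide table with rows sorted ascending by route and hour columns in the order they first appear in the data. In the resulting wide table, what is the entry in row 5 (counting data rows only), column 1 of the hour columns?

With rows sorted ascending by route, row 5 is route=RT006. hour columns in first-appearance order: 09h, 15h, 06h, 22h; column 1 is 09h.
Long rows with route=RT006, hour=09h: min(730, 809) = 730.

730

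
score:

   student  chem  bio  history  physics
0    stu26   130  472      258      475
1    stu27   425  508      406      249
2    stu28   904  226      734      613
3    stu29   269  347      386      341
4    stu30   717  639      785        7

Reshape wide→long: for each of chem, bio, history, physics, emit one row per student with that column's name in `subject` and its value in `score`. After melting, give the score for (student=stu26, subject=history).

Unpivoting turns each (student, wide-column) pair into one long row.
The wide cell at row stu26, column history holds 258, so the long row (stu26, history) has score=258.

258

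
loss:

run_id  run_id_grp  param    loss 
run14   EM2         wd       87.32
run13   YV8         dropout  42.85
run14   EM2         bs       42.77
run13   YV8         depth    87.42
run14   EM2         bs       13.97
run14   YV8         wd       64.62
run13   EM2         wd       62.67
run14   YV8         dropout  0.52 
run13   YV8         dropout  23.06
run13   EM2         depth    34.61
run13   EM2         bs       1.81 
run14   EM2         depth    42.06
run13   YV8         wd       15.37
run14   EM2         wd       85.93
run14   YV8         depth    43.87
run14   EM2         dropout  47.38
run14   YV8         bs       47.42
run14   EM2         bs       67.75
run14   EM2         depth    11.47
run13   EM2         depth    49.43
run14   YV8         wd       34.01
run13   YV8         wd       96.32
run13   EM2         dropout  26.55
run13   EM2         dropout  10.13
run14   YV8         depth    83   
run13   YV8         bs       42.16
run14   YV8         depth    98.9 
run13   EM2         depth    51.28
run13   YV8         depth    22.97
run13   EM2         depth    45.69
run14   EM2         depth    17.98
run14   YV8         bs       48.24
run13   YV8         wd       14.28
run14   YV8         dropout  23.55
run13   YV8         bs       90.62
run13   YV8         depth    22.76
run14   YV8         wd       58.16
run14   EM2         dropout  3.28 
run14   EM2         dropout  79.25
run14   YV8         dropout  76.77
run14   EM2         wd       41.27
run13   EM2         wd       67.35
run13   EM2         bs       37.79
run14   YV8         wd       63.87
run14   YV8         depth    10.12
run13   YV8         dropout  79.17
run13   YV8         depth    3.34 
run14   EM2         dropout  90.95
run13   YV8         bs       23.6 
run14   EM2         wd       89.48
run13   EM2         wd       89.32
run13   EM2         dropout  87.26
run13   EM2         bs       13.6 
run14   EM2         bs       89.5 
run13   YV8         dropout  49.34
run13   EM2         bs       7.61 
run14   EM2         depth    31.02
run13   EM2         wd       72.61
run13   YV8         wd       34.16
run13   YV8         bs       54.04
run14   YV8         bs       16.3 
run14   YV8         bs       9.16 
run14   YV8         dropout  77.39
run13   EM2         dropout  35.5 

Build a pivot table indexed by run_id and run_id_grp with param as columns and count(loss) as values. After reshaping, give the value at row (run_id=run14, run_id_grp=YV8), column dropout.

Rows with run_id=run14, run_id_grp=YV8 and param=dropout: loss values are 0.52, 23.55, 76.77, 77.39.
4 rows match — count = 4.

4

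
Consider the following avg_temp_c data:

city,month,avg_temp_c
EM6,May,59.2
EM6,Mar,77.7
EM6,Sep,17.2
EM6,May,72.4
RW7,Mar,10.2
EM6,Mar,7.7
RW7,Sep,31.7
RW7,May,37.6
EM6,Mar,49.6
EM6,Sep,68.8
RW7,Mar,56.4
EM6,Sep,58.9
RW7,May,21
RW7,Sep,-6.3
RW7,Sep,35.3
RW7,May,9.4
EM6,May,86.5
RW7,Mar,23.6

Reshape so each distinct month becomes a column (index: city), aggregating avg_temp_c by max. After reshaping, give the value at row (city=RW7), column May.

37.6

Rows with city=RW7 and month=May: avg_temp_c values are 37.6, 21, 9.4.
max(37.6, 21, 9.4) = 37.6.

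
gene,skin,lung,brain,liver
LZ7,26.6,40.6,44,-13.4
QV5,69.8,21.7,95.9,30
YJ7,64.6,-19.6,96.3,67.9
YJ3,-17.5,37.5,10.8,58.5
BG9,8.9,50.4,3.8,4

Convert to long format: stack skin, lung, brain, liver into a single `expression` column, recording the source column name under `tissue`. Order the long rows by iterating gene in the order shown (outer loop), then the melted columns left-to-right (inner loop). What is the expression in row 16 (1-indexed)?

20 rows total (5 × 4). Row 16: index ⌊(16-1)/4⌋ = 3 into gene → YJ3; (16-1) mod 4 = 3 into the melted columns → liver.
So row 16 is (YJ3, liver, 58.5); expression = 58.5.

58.5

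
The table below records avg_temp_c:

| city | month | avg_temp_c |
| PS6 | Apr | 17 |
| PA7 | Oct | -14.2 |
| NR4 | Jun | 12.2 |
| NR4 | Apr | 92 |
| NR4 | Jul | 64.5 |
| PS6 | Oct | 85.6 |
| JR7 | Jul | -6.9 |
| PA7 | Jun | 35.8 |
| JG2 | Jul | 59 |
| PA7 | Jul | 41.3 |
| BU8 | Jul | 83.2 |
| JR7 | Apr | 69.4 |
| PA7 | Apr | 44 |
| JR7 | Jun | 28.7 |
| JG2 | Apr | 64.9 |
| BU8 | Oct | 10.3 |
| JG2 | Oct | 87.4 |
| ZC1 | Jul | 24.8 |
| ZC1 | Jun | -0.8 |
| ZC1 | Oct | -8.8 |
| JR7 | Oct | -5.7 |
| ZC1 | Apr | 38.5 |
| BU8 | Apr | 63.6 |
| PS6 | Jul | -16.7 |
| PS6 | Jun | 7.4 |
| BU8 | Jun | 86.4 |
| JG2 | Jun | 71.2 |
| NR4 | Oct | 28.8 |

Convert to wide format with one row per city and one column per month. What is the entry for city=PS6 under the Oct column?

Wide layout: rows indexed by city, columns are the 4 distinct month values (Apr, Oct, Jun, Jul).
Cell (city=PS6, month=Oct) draws from the long row where city=PS6 and month=Oct, which has avg_temp_c=85.6.

85.6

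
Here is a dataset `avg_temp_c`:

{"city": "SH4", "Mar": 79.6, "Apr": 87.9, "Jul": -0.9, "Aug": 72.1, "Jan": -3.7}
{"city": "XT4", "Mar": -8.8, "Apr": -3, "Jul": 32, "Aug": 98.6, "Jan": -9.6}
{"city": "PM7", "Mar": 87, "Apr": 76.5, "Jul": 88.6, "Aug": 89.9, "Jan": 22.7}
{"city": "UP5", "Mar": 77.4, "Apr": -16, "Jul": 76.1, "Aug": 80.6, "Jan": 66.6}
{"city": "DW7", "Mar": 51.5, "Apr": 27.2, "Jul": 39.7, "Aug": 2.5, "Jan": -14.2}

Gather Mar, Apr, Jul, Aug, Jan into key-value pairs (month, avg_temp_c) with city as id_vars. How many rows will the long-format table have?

5 city values × 5 melted columns = 25 rows.

25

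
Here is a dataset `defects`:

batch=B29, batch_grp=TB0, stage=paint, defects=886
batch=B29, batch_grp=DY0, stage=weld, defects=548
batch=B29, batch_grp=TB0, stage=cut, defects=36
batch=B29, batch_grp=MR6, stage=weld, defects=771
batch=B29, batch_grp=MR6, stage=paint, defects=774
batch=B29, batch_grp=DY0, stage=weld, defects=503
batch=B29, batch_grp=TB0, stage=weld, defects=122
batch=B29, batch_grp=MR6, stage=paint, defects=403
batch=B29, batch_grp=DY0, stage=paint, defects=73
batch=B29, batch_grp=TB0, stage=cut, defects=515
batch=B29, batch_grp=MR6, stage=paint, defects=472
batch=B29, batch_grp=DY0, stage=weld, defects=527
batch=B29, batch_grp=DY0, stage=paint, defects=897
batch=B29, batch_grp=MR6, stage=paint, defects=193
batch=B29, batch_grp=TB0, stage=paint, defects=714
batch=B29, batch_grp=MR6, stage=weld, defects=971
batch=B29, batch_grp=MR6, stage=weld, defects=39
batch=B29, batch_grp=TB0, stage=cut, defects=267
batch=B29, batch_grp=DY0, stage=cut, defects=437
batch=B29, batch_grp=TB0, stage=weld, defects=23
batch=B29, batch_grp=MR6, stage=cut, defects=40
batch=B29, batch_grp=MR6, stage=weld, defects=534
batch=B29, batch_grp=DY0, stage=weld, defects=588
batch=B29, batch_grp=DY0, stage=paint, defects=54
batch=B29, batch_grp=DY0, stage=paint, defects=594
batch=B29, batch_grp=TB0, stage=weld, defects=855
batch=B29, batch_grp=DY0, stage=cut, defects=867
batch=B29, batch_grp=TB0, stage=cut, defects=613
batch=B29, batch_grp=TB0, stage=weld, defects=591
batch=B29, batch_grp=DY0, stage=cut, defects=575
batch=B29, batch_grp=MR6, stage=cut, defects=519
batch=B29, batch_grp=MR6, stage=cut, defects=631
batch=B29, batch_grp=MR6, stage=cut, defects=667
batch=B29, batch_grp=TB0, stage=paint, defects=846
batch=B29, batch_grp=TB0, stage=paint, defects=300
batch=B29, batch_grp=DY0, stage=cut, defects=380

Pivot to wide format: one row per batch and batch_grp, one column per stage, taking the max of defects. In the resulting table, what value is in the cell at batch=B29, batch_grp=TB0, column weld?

Rows with batch=B29, batch_grp=TB0 and stage=weld: defects values are 122, 23, 855, 591.
max(122, 23, 855, 591) = 855.

855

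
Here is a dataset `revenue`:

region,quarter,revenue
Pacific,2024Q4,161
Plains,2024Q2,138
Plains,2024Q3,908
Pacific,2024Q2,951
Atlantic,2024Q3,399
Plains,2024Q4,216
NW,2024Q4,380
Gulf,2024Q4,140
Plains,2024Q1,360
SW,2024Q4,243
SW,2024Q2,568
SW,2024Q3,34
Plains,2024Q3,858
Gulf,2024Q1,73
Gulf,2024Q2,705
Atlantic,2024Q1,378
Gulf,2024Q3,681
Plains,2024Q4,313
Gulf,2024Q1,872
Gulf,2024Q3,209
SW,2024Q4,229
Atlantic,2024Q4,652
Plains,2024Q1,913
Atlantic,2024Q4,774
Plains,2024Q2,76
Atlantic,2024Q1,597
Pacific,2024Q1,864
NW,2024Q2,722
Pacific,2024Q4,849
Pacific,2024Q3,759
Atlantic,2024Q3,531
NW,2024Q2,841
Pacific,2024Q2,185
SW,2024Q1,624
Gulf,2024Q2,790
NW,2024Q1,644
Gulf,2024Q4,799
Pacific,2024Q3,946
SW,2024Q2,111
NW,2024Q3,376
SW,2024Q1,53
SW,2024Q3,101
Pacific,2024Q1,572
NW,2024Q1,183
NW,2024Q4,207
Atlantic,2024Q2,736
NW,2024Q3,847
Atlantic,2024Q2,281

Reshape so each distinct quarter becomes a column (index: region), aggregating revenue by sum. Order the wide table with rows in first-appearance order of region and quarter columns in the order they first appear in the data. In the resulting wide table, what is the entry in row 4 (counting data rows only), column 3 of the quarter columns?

With rows in first-appearance order of region, row 4 is region=NW. quarter columns in first-appearance order: 2024Q4, 2024Q2, 2024Q3, 2024Q1; column 3 is 2024Q3.
Long rows with region=NW, quarter=2024Q3: 376 + 847 = 1223.

1223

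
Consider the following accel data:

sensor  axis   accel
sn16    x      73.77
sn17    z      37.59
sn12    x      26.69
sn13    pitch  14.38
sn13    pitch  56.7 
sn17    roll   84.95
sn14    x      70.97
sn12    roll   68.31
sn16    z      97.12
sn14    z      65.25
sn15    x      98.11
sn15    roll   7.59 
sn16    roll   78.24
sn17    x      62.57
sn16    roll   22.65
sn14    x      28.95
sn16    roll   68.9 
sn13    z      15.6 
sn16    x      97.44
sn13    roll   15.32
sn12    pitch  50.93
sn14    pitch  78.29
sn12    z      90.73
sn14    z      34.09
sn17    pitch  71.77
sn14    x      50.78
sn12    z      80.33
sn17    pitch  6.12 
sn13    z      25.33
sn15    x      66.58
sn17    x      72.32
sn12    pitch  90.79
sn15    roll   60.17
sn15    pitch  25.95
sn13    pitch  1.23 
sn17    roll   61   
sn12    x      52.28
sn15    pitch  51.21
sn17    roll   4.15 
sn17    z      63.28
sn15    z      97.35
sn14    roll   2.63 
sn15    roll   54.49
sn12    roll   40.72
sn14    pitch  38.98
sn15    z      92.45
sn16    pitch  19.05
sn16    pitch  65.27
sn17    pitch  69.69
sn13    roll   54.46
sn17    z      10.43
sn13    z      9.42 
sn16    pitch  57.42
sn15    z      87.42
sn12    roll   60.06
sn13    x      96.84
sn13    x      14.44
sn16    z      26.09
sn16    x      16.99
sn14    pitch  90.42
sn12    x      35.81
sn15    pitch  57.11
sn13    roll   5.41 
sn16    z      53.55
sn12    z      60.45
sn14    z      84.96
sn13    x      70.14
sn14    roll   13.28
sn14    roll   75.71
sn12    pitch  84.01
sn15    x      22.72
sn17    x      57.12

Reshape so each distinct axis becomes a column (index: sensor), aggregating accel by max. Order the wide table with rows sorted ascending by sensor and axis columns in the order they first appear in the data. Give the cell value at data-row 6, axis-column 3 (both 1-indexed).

71.77

With rows sorted ascending by sensor, row 6 is sensor=sn17. axis columns in first-appearance order: x, z, pitch, roll; column 3 is pitch.
Long rows with sensor=sn17, axis=pitch: max(71.77, 6.12, 69.69) = 71.77.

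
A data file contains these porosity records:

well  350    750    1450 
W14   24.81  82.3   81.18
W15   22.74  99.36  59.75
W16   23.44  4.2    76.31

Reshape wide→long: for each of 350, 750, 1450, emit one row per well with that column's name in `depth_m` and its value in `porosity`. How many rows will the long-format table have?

9

3 well values × 3 melted columns = 9 rows.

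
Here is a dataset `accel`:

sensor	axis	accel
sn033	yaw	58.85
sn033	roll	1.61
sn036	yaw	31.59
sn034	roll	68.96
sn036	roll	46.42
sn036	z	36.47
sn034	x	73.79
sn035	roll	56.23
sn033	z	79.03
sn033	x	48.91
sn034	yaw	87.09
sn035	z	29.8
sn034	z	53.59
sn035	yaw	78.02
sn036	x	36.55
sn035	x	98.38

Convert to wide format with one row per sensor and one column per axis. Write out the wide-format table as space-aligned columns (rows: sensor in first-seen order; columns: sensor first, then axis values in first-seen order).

sensor  yaw    roll   z      x    
sn033   58.85  1.61   79.03  48.91
sn036   31.59  46.42  36.47  36.55
sn034   87.09  68.96  53.59  73.79
sn035   78.02  56.23  29.8   98.38

Columns: sensor plus the 4 distinct axis values (yaw, roll, z, x).
For example, row sn033 column yaw takes accel=58.85 from the long row (sn033, yaw).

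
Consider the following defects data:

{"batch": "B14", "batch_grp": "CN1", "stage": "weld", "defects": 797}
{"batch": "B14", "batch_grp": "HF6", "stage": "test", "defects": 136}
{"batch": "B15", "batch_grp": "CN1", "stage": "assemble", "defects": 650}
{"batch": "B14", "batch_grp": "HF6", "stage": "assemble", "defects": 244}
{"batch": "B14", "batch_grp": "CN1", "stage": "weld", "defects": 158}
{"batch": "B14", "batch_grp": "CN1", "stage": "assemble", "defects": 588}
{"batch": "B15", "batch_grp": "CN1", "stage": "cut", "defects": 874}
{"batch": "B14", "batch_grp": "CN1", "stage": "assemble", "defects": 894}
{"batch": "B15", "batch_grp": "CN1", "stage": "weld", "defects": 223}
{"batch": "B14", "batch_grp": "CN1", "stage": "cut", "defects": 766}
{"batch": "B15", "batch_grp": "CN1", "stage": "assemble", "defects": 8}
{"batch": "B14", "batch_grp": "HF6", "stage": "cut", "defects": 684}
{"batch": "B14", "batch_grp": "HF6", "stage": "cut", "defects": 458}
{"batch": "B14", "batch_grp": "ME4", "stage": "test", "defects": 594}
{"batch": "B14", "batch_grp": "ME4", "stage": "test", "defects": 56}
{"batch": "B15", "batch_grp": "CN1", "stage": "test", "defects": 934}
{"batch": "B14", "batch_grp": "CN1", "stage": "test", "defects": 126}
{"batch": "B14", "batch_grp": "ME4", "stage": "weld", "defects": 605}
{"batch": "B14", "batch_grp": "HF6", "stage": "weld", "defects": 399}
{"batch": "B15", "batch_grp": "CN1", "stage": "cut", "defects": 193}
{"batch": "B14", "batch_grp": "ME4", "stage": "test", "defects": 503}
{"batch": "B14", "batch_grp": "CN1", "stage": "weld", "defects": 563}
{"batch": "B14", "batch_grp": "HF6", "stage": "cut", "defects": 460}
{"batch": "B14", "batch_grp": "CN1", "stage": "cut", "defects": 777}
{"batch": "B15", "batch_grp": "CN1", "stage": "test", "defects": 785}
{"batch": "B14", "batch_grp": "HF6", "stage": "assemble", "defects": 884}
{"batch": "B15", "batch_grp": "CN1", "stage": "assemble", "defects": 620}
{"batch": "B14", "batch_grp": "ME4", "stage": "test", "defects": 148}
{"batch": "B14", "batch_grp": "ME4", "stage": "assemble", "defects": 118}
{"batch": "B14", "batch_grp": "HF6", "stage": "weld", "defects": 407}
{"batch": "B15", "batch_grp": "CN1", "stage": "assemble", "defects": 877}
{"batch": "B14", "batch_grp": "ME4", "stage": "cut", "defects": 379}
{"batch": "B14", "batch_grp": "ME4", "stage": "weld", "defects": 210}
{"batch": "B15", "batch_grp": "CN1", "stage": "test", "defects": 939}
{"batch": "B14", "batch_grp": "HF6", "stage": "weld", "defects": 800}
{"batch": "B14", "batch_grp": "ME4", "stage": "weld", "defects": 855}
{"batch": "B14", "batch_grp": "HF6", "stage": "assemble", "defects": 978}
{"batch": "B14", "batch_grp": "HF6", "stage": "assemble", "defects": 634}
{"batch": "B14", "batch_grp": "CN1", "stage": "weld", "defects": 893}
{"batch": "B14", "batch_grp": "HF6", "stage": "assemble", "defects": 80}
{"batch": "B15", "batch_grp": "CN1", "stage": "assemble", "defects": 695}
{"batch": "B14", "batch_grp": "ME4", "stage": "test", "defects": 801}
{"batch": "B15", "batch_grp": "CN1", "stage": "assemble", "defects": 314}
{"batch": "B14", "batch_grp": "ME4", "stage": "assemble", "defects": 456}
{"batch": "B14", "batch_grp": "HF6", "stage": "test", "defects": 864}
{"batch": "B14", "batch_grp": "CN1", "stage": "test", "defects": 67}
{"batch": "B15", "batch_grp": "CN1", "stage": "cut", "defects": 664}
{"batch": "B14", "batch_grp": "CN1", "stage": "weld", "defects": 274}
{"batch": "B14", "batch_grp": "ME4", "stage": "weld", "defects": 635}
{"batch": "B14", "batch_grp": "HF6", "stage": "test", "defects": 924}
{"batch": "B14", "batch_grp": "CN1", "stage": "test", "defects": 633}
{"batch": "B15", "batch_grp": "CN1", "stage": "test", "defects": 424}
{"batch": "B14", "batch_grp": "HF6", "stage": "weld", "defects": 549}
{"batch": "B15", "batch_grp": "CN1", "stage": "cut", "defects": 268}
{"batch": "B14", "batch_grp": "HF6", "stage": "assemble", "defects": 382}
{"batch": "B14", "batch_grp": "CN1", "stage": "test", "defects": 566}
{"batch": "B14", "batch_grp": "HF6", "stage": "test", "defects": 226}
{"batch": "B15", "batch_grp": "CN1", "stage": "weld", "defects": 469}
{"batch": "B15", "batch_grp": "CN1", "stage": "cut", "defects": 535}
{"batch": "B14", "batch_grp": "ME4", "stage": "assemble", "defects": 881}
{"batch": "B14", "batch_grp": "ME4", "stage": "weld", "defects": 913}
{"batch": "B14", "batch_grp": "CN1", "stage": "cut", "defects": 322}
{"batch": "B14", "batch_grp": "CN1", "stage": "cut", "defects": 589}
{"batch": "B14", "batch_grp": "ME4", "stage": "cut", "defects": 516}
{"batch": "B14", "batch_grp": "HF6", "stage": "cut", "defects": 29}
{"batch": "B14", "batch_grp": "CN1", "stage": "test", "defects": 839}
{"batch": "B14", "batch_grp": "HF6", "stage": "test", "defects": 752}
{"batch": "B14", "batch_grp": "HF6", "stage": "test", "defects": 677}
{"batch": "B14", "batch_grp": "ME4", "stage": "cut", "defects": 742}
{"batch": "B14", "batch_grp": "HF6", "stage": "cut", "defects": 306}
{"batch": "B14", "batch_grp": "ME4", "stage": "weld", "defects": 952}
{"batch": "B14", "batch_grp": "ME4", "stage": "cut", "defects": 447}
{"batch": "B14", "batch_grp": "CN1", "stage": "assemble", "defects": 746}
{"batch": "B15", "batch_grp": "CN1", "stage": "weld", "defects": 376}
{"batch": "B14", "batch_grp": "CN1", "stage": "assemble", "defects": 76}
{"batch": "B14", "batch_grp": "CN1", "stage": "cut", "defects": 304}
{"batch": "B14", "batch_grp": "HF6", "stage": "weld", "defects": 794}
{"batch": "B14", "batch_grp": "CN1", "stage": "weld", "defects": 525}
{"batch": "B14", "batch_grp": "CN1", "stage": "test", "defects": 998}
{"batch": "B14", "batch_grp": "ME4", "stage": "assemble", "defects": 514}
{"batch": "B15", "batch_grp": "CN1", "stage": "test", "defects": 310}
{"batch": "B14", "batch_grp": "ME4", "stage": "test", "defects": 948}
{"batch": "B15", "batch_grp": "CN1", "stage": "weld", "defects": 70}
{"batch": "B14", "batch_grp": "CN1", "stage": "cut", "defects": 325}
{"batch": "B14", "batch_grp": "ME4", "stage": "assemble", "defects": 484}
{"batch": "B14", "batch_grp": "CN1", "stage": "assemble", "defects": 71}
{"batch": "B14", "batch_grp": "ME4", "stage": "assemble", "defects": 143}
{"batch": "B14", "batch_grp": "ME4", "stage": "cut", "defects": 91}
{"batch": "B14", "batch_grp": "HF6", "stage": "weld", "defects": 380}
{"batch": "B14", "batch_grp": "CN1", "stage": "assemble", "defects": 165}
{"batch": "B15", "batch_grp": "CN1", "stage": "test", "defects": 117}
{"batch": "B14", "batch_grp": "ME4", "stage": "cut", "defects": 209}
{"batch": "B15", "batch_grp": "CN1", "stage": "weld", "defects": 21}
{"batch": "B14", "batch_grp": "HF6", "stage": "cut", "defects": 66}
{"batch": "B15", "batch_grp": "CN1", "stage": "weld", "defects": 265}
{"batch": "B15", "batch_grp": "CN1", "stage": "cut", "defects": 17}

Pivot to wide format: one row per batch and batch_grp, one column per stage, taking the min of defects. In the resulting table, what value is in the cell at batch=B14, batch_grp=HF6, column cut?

29

Rows with batch=B14, batch_grp=HF6 and stage=cut: defects values are 684, 458, 460, 29, 306, 66.
min(684, 458, 460, 29, 306, 66) = 29.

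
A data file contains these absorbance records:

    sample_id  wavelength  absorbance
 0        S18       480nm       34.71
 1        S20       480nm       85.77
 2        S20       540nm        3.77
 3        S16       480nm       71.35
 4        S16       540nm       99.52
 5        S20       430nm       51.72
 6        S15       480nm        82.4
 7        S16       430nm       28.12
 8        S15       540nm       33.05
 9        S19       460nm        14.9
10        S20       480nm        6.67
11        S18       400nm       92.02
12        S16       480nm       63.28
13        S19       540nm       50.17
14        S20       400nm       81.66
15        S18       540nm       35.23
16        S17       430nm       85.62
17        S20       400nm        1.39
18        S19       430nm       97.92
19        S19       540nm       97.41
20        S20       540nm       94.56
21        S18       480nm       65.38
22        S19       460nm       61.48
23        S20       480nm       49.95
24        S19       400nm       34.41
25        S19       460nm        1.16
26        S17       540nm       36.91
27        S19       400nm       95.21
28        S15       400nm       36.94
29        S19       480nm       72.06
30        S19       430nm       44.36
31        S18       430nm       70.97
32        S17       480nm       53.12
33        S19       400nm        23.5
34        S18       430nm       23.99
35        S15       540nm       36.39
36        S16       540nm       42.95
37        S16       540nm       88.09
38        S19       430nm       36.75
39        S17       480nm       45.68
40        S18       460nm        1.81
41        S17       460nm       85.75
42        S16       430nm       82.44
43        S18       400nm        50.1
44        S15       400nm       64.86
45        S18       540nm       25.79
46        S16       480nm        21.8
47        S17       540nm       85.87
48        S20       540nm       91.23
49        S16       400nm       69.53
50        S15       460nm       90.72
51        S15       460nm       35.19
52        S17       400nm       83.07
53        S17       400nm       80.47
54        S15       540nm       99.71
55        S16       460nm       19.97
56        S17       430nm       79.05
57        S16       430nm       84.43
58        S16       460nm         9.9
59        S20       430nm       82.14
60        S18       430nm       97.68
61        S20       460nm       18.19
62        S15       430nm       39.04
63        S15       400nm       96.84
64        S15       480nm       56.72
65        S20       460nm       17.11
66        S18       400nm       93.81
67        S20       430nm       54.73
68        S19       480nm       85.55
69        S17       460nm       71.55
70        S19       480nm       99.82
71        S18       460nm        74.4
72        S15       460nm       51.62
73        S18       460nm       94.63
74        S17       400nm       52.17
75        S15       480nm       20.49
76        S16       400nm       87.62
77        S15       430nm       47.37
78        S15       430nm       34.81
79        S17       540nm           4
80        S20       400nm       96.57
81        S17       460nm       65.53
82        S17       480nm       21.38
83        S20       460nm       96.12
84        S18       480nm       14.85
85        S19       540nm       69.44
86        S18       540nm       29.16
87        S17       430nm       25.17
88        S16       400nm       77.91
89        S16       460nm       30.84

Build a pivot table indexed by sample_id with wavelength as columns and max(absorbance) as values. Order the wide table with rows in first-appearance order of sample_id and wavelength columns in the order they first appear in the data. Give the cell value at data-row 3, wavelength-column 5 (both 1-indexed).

With rows in first-appearance order of sample_id, row 3 is sample_id=S16. wavelength columns in first-appearance order: 480nm, 540nm, 430nm, 460nm, 400nm; column 5 is 400nm.
Long rows with sample_id=S16, wavelength=400nm: max(69.53, 87.62, 77.91) = 87.62.

87.62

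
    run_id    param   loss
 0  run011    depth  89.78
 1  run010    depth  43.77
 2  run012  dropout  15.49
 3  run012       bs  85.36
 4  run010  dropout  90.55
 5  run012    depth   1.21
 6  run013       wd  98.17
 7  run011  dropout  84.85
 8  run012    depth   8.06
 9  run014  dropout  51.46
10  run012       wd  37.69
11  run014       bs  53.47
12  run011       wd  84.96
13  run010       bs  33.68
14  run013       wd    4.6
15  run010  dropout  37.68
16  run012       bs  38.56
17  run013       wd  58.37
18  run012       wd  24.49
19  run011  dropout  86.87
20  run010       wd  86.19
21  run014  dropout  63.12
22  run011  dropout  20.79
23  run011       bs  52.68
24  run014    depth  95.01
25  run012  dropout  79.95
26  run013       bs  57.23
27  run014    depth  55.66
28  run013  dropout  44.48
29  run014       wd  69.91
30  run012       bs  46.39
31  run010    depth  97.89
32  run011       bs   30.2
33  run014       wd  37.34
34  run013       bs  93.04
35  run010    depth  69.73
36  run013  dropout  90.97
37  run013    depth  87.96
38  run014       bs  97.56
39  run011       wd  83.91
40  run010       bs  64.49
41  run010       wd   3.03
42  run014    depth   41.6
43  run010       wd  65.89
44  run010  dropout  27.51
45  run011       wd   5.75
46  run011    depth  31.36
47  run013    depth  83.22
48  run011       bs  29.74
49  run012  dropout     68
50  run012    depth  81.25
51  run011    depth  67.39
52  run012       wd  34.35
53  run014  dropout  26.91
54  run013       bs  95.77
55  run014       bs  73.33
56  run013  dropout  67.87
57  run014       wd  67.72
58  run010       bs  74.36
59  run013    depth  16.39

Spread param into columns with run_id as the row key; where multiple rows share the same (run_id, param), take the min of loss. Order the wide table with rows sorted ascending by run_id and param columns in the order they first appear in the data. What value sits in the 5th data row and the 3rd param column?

53.47

With rows sorted ascending by run_id, row 5 is run_id=run014. param columns in first-appearance order: depth, dropout, bs, wd; column 3 is bs.
Long rows with run_id=run014, param=bs: min(53.47, 97.56, 73.33) = 53.47.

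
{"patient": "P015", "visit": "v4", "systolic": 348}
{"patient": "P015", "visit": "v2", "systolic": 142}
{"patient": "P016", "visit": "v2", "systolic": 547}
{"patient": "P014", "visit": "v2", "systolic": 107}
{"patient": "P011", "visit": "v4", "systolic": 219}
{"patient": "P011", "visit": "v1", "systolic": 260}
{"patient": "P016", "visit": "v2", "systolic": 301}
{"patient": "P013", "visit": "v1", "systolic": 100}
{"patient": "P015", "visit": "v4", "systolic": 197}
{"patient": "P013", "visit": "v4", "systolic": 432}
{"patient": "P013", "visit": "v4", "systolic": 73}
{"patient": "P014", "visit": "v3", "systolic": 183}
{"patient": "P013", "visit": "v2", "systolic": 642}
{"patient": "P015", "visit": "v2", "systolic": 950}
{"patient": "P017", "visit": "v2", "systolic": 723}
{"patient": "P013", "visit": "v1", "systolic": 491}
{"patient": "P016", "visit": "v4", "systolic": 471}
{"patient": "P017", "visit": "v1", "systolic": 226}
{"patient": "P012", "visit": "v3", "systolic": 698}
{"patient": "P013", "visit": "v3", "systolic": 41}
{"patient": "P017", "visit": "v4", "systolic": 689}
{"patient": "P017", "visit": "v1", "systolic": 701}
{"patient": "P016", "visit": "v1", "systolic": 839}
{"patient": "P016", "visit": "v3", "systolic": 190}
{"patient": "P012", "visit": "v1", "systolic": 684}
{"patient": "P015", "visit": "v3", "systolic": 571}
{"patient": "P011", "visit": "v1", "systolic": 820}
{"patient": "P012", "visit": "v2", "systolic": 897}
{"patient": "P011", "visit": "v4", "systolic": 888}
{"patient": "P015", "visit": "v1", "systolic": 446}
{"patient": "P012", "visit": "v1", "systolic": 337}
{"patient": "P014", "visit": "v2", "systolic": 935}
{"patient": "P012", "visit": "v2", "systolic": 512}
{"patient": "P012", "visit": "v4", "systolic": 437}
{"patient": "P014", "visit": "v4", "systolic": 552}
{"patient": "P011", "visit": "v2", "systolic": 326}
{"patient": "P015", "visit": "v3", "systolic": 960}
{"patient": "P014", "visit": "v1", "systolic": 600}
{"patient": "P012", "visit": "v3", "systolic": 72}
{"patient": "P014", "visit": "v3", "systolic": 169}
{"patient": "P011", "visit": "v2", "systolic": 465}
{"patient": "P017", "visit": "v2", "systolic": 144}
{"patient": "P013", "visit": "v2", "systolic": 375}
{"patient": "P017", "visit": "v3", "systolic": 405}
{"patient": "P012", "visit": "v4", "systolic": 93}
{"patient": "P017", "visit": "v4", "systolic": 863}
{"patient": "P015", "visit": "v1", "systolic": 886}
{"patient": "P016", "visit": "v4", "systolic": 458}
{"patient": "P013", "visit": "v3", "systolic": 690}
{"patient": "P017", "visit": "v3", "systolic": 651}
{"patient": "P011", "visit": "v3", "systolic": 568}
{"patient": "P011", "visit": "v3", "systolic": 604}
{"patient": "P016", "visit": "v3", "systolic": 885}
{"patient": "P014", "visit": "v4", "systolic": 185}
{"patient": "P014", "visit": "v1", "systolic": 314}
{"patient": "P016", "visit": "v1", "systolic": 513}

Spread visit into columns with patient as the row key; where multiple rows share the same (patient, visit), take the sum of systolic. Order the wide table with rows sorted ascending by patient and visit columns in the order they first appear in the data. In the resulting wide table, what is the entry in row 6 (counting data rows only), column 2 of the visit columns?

With rows sorted ascending by patient, row 6 is patient=P016. visit columns in first-appearance order: v4, v2, v1, v3; column 2 is v2.
Long rows with patient=P016, visit=v2: 547 + 301 = 848.

848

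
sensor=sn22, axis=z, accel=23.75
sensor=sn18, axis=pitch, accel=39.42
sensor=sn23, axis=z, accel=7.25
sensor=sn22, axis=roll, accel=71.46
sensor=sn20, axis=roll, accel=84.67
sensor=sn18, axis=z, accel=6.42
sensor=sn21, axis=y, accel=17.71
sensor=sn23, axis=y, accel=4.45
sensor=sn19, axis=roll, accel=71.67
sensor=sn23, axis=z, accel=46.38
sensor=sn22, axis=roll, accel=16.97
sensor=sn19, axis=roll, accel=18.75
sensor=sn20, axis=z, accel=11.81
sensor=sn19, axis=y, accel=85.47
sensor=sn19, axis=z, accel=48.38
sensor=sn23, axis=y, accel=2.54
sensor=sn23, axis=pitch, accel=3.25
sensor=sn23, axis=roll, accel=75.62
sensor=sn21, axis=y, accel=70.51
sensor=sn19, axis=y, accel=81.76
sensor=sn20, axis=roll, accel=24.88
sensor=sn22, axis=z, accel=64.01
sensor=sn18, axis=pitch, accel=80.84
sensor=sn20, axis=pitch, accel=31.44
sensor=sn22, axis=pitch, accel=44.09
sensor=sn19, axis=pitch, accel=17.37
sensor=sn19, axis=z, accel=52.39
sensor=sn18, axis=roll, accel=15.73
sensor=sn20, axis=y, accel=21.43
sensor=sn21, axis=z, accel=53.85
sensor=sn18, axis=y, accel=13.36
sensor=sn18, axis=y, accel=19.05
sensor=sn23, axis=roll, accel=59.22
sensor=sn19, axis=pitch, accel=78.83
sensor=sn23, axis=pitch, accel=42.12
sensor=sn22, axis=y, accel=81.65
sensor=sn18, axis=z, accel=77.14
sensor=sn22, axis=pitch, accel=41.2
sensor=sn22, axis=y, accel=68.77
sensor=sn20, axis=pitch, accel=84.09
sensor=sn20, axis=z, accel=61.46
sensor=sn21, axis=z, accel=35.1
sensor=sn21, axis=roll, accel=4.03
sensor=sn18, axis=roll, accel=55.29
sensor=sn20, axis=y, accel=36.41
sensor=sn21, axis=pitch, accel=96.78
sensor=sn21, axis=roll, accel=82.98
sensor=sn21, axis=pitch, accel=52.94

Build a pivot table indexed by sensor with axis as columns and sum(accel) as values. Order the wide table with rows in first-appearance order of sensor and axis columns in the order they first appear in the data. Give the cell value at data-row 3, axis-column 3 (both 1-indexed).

With rows in first-appearance order of sensor, row 3 is sensor=sn23. axis columns in first-appearance order: z, pitch, roll, y; column 3 is roll.
Long rows with sensor=sn23, axis=roll: 75.62 + 59.22 = 134.84.

134.84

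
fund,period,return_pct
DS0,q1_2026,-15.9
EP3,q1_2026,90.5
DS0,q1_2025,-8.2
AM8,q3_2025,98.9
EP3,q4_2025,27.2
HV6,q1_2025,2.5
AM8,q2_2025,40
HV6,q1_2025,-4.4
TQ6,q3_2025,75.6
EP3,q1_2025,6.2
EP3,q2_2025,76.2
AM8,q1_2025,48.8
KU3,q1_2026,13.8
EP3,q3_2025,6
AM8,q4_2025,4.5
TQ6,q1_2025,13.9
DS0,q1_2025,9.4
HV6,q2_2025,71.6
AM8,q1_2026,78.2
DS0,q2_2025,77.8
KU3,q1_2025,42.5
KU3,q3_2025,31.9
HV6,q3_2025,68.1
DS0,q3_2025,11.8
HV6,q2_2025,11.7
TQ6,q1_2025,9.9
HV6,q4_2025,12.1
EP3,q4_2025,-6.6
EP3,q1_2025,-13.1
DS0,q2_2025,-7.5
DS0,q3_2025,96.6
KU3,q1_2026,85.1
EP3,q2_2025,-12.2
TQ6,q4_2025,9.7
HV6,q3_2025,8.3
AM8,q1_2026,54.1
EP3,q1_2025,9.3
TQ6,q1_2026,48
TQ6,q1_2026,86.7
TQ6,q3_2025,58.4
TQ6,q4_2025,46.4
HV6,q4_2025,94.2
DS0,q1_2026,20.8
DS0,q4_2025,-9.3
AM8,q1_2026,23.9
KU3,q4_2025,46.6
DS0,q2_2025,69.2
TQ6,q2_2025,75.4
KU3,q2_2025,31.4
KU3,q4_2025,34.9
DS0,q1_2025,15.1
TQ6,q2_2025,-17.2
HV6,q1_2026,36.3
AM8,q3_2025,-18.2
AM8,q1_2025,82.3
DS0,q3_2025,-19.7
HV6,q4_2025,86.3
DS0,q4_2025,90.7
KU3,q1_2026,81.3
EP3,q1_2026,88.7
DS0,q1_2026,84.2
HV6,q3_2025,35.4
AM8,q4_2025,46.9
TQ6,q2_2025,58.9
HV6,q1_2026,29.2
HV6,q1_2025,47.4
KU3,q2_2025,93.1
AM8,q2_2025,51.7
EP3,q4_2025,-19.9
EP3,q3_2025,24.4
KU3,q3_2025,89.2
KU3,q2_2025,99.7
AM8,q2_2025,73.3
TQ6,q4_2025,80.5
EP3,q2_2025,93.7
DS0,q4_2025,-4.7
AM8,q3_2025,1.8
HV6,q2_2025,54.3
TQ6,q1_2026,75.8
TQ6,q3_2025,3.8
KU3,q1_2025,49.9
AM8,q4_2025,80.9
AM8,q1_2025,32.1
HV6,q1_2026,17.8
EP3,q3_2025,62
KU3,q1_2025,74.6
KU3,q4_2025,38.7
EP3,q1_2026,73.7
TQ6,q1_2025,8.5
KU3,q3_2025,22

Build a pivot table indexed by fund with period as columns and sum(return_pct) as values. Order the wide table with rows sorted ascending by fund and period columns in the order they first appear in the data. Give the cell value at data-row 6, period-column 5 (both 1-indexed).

With rows sorted ascending by fund, row 6 is fund=TQ6. period columns in first-appearance order: q1_2026, q1_2025, q3_2025, q4_2025, q2_2025; column 5 is q2_2025.
Long rows with fund=TQ6, period=q2_2025: 75.4 + -17.2 + 58.9 = 117.1.

117.1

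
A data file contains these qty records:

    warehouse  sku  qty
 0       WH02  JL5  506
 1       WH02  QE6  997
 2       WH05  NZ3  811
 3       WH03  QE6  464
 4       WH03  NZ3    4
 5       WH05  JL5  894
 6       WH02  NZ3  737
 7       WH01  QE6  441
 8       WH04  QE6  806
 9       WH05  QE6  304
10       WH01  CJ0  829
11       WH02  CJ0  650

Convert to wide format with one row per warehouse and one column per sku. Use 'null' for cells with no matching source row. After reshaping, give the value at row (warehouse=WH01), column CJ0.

The long row with warehouse=WH01, sku=CJ0 has qty=829.

829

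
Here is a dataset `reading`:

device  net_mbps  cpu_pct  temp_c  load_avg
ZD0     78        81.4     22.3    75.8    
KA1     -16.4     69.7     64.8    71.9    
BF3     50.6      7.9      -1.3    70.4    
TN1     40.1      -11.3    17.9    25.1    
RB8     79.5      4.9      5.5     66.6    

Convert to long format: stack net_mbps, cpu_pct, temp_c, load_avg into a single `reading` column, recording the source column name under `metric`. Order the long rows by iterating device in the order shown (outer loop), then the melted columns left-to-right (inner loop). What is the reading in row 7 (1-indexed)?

20 rows total (5 × 4). Row 7: index ⌊(7-1)/4⌋ = 1 into device → KA1; (7-1) mod 4 = 2 into the melted columns → temp_c.
So row 7 is (KA1, temp_c, 64.8); reading = 64.8.

64.8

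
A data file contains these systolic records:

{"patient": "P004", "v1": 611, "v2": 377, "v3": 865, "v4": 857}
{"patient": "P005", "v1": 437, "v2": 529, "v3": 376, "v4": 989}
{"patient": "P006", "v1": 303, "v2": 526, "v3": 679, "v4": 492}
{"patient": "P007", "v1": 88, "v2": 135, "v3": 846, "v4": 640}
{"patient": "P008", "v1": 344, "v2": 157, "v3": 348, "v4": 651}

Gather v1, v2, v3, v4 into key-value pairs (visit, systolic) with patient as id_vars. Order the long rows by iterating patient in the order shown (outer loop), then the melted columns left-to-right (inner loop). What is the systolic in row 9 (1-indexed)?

20 rows total (5 × 4). Row 9: index ⌊(9-1)/4⌋ = 2 into patient → P006; (9-1) mod 4 = 0 into the melted columns → v1.
So row 9 is (P006, v1, 303); systolic = 303.

303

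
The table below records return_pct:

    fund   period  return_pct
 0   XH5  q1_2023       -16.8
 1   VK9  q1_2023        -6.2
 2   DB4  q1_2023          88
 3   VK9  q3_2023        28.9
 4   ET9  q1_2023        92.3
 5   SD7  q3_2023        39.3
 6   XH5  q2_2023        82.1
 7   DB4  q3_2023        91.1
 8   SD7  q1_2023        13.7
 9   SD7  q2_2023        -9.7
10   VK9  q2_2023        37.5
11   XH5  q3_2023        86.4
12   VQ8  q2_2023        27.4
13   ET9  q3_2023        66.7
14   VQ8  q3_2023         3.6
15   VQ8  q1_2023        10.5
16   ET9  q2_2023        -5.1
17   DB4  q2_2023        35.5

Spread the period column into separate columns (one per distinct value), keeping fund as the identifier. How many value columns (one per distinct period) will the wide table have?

3

3 distinct period values: q1_2023, q2_2023, q3_2023.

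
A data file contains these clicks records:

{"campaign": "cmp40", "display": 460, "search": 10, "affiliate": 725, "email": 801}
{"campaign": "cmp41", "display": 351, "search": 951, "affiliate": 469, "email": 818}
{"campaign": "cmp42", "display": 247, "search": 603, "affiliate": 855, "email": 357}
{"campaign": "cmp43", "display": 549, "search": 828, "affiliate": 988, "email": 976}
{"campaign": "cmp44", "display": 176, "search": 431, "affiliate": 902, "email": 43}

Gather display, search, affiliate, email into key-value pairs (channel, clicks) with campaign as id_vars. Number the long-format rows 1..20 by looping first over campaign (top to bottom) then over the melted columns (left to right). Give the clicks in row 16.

20 rows total (5 × 4). Row 16: index ⌊(16-1)/4⌋ = 3 into campaign → cmp43; (16-1) mod 4 = 3 into the melted columns → email.
So row 16 is (cmp43, email, 976); clicks = 976.

976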